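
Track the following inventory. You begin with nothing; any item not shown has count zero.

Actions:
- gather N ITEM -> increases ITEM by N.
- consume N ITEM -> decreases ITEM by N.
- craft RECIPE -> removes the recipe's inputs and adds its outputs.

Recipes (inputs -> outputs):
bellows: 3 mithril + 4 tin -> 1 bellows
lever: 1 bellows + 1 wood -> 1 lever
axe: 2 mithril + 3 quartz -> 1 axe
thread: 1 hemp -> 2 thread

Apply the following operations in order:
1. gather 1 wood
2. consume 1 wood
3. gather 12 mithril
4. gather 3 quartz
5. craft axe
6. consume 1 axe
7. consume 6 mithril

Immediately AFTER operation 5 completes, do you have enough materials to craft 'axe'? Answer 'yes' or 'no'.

Answer: no

Derivation:
After 1 (gather 1 wood): wood=1
After 2 (consume 1 wood): (empty)
After 3 (gather 12 mithril): mithril=12
After 4 (gather 3 quartz): mithril=12 quartz=3
After 5 (craft axe): axe=1 mithril=10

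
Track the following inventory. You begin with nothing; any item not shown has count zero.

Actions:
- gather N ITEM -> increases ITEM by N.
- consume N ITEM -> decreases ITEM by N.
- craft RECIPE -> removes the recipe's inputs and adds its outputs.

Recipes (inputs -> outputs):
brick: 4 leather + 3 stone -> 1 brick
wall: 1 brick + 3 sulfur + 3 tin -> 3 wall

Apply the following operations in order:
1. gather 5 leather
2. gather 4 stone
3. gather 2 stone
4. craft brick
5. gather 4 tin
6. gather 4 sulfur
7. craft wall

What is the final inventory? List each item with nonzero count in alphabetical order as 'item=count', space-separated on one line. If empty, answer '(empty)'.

After 1 (gather 5 leather): leather=5
After 2 (gather 4 stone): leather=5 stone=4
After 3 (gather 2 stone): leather=5 stone=6
After 4 (craft brick): brick=1 leather=1 stone=3
After 5 (gather 4 tin): brick=1 leather=1 stone=3 tin=4
After 6 (gather 4 sulfur): brick=1 leather=1 stone=3 sulfur=4 tin=4
After 7 (craft wall): leather=1 stone=3 sulfur=1 tin=1 wall=3

Answer: leather=1 stone=3 sulfur=1 tin=1 wall=3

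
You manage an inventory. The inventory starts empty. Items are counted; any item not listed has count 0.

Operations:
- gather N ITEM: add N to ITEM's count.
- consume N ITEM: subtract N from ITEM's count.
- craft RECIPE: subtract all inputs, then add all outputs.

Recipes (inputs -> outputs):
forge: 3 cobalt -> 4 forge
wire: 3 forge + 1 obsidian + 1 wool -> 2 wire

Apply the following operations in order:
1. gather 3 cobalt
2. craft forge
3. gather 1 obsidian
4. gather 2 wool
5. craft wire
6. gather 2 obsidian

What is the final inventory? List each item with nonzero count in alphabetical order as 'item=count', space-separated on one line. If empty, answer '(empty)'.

Answer: forge=1 obsidian=2 wire=2 wool=1

Derivation:
After 1 (gather 3 cobalt): cobalt=3
After 2 (craft forge): forge=4
After 3 (gather 1 obsidian): forge=4 obsidian=1
After 4 (gather 2 wool): forge=4 obsidian=1 wool=2
After 5 (craft wire): forge=1 wire=2 wool=1
After 6 (gather 2 obsidian): forge=1 obsidian=2 wire=2 wool=1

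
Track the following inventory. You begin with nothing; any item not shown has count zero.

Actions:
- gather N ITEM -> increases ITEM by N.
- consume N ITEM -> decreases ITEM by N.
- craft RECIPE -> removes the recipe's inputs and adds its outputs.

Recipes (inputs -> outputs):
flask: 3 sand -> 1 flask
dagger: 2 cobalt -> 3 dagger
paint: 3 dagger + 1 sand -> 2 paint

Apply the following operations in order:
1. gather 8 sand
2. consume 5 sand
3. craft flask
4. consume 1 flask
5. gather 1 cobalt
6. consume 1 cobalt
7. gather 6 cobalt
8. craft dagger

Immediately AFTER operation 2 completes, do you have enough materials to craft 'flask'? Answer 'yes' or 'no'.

After 1 (gather 8 sand): sand=8
After 2 (consume 5 sand): sand=3

Answer: yes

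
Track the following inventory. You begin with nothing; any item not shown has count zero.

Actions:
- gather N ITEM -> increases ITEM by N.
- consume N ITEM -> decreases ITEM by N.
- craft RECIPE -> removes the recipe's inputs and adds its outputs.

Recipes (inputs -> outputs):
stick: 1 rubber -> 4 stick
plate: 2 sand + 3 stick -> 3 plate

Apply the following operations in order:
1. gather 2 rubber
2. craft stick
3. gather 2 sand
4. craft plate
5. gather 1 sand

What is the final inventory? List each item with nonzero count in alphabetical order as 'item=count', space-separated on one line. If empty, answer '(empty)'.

After 1 (gather 2 rubber): rubber=2
After 2 (craft stick): rubber=1 stick=4
After 3 (gather 2 sand): rubber=1 sand=2 stick=4
After 4 (craft plate): plate=3 rubber=1 stick=1
After 5 (gather 1 sand): plate=3 rubber=1 sand=1 stick=1

Answer: plate=3 rubber=1 sand=1 stick=1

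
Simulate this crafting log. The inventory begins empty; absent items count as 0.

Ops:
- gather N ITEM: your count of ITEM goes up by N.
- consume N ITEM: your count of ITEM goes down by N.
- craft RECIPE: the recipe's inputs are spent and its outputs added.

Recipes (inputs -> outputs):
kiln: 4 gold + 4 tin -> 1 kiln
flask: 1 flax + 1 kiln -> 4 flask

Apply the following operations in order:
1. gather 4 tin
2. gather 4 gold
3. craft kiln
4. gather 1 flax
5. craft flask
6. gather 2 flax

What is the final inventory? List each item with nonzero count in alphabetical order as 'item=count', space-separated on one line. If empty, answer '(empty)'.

After 1 (gather 4 tin): tin=4
After 2 (gather 4 gold): gold=4 tin=4
After 3 (craft kiln): kiln=1
After 4 (gather 1 flax): flax=1 kiln=1
After 5 (craft flask): flask=4
After 6 (gather 2 flax): flask=4 flax=2

Answer: flask=4 flax=2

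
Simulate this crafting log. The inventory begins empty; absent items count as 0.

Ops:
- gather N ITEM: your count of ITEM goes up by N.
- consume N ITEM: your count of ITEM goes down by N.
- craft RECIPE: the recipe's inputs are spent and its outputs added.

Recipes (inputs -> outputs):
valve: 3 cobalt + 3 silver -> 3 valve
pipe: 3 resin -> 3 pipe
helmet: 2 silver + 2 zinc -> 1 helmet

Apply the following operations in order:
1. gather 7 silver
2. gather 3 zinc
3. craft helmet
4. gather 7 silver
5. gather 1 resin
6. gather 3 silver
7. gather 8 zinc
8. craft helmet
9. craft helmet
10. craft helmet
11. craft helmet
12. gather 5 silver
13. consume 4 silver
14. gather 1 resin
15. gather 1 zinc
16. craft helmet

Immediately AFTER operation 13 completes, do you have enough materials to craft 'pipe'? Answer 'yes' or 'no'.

After 1 (gather 7 silver): silver=7
After 2 (gather 3 zinc): silver=7 zinc=3
After 3 (craft helmet): helmet=1 silver=5 zinc=1
After 4 (gather 7 silver): helmet=1 silver=12 zinc=1
After 5 (gather 1 resin): helmet=1 resin=1 silver=12 zinc=1
After 6 (gather 3 silver): helmet=1 resin=1 silver=15 zinc=1
After 7 (gather 8 zinc): helmet=1 resin=1 silver=15 zinc=9
After 8 (craft helmet): helmet=2 resin=1 silver=13 zinc=7
After 9 (craft helmet): helmet=3 resin=1 silver=11 zinc=5
After 10 (craft helmet): helmet=4 resin=1 silver=9 zinc=3
After 11 (craft helmet): helmet=5 resin=1 silver=7 zinc=1
After 12 (gather 5 silver): helmet=5 resin=1 silver=12 zinc=1
After 13 (consume 4 silver): helmet=5 resin=1 silver=8 zinc=1

Answer: no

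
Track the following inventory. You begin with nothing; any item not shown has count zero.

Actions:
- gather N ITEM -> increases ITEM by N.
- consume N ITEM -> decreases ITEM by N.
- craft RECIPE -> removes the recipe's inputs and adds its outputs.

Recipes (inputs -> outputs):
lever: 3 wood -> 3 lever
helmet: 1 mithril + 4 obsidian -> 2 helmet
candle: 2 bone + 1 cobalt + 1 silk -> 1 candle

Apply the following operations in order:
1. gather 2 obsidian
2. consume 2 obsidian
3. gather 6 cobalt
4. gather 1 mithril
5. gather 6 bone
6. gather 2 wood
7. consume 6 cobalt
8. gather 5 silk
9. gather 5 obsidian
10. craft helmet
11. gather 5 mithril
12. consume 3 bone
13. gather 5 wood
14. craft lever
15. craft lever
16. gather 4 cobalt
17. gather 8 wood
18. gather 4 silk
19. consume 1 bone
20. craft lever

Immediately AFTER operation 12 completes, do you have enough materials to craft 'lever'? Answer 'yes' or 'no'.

After 1 (gather 2 obsidian): obsidian=2
After 2 (consume 2 obsidian): (empty)
After 3 (gather 6 cobalt): cobalt=6
After 4 (gather 1 mithril): cobalt=6 mithril=1
After 5 (gather 6 bone): bone=6 cobalt=6 mithril=1
After 6 (gather 2 wood): bone=6 cobalt=6 mithril=1 wood=2
After 7 (consume 6 cobalt): bone=6 mithril=1 wood=2
After 8 (gather 5 silk): bone=6 mithril=1 silk=5 wood=2
After 9 (gather 5 obsidian): bone=6 mithril=1 obsidian=5 silk=5 wood=2
After 10 (craft helmet): bone=6 helmet=2 obsidian=1 silk=5 wood=2
After 11 (gather 5 mithril): bone=6 helmet=2 mithril=5 obsidian=1 silk=5 wood=2
After 12 (consume 3 bone): bone=3 helmet=2 mithril=5 obsidian=1 silk=5 wood=2

Answer: no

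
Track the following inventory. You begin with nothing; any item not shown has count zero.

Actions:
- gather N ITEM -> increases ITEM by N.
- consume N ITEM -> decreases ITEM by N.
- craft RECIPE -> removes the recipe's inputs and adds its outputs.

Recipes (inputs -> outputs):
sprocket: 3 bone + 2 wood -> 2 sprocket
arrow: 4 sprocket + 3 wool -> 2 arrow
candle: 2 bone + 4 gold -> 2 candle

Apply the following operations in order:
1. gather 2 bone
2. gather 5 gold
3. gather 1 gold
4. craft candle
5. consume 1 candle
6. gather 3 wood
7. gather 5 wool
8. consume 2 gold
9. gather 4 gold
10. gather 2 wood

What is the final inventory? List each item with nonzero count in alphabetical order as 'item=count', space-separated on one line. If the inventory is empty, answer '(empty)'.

Answer: candle=1 gold=4 wood=5 wool=5

Derivation:
After 1 (gather 2 bone): bone=2
After 2 (gather 5 gold): bone=2 gold=5
After 3 (gather 1 gold): bone=2 gold=6
After 4 (craft candle): candle=2 gold=2
After 5 (consume 1 candle): candle=1 gold=2
After 6 (gather 3 wood): candle=1 gold=2 wood=3
After 7 (gather 5 wool): candle=1 gold=2 wood=3 wool=5
After 8 (consume 2 gold): candle=1 wood=3 wool=5
After 9 (gather 4 gold): candle=1 gold=4 wood=3 wool=5
After 10 (gather 2 wood): candle=1 gold=4 wood=5 wool=5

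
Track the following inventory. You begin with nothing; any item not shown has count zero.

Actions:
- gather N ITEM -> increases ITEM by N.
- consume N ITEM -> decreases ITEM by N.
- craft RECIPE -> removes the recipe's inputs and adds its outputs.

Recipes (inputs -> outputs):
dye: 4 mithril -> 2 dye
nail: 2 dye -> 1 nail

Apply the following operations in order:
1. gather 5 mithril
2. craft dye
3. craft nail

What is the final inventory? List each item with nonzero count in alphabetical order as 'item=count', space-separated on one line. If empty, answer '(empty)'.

Answer: mithril=1 nail=1

Derivation:
After 1 (gather 5 mithril): mithril=5
After 2 (craft dye): dye=2 mithril=1
After 3 (craft nail): mithril=1 nail=1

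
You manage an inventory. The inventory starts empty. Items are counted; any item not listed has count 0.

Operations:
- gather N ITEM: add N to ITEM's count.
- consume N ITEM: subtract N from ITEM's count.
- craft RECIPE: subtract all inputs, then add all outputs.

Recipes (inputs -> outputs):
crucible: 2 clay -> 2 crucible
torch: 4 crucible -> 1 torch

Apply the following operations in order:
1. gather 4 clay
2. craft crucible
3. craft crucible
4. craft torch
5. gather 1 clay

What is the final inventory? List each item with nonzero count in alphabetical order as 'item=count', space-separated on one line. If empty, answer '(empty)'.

Answer: clay=1 torch=1

Derivation:
After 1 (gather 4 clay): clay=4
After 2 (craft crucible): clay=2 crucible=2
After 3 (craft crucible): crucible=4
After 4 (craft torch): torch=1
After 5 (gather 1 clay): clay=1 torch=1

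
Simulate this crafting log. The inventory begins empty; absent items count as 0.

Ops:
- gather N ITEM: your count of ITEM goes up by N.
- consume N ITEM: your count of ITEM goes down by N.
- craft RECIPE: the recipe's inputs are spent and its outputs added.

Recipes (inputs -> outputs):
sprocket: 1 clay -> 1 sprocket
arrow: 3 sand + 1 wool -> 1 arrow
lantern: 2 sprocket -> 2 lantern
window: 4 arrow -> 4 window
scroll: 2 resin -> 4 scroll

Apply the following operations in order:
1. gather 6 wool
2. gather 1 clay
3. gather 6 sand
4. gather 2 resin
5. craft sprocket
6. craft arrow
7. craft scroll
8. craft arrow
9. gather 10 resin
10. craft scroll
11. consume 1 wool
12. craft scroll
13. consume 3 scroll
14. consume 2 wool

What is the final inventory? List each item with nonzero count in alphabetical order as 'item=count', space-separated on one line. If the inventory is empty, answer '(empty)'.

Answer: arrow=2 resin=6 scroll=9 sprocket=1 wool=1

Derivation:
After 1 (gather 6 wool): wool=6
After 2 (gather 1 clay): clay=1 wool=6
After 3 (gather 6 sand): clay=1 sand=6 wool=6
After 4 (gather 2 resin): clay=1 resin=2 sand=6 wool=6
After 5 (craft sprocket): resin=2 sand=6 sprocket=1 wool=6
After 6 (craft arrow): arrow=1 resin=2 sand=3 sprocket=1 wool=5
After 7 (craft scroll): arrow=1 sand=3 scroll=4 sprocket=1 wool=5
After 8 (craft arrow): arrow=2 scroll=4 sprocket=1 wool=4
After 9 (gather 10 resin): arrow=2 resin=10 scroll=4 sprocket=1 wool=4
After 10 (craft scroll): arrow=2 resin=8 scroll=8 sprocket=1 wool=4
After 11 (consume 1 wool): arrow=2 resin=8 scroll=8 sprocket=1 wool=3
After 12 (craft scroll): arrow=2 resin=6 scroll=12 sprocket=1 wool=3
After 13 (consume 3 scroll): arrow=2 resin=6 scroll=9 sprocket=1 wool=3
After 14 (consume 2 wool): arrow=2 resin=6 scroll=9 sprocket=1 wool=1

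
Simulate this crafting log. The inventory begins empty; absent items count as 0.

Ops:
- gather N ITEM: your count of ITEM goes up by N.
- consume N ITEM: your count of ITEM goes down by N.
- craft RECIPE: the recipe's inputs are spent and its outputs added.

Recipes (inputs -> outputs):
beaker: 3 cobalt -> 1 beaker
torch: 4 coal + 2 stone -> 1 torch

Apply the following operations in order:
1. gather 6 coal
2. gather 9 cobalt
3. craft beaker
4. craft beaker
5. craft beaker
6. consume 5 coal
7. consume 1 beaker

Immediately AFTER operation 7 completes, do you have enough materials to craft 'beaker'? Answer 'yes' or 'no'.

Answer: no

Derivation:
After 1 (gather 6 coal): coal=6
After 2 (gather 9 cobalt): coal=6 cobalt=9
After 3 (craft beaker): beaker=1 coal=6 cobalt=6
After 4 (craft beaker): beaker=2 coal=6 cobalt=3
After 5 (craft beaker): beaker=3 coal=6
After 6 (consume 5 coal): beaker=3 coal=1
After 7 (consume 1 beaker): beaker=2 coal=1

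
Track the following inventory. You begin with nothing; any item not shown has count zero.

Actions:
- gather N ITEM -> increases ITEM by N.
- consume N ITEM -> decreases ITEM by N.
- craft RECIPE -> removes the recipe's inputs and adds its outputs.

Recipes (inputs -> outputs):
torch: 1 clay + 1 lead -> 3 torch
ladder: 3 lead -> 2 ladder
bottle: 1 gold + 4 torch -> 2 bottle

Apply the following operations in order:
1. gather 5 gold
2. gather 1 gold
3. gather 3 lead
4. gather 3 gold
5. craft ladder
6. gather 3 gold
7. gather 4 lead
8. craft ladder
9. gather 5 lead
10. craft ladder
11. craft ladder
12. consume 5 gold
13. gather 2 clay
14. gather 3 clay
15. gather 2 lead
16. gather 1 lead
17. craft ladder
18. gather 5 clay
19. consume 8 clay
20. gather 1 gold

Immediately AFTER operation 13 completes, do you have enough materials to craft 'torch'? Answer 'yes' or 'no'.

Answer: no

Derivation:
After 1 (gather 5 gold): gold=5
After 2 (gather 1 gold): gold=6
After 3 (gather 3 lead): gold=6 lead=3
After 4 (gather 3 gold): gold=9 lead=3
After 5 (craft ladder): gold=9 ladder=2
After 6 (gather 3 gold): gold=12 ladder=2
After 7 (gather 4 lead): gold=12 ladder=2 lead=4
After 8 (craft ladder): gold=12 ladder=4 lead=1
After 9 (gather 5 lead): gold=12 ladder=4 lead=6
After 10 (craft ladder): gold=12 ladder=6 lead=3
After 11 (craft ladder): gold=12 ladder=8
After 12 (consume 5 gold): gold=7 ladder=8
After 13 (gather 2 clay): clay=2 gold=7 ladder=8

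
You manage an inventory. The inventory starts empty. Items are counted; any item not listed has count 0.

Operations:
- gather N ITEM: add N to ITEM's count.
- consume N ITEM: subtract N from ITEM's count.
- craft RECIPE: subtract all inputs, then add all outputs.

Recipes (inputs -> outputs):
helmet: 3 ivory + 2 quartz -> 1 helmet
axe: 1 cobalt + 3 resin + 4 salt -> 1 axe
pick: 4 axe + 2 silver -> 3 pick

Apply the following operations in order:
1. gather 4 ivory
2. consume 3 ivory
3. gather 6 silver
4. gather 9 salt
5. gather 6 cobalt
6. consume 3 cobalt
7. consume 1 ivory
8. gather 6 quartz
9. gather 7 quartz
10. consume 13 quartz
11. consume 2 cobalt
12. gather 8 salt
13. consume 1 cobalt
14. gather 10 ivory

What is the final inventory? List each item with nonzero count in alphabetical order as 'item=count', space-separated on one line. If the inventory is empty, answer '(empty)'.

After 1 (gather 4 ivory): ivory=4
After 2 (consume 3 ivory): ivory=1
After 3 (gather 6 silver): ivory=1 silver=6
After 4 (gather 9 salt): ivory=1 salt=9 silver=6
After 5 (gather 6 cobalt): cobalt=6 ivory=1 salt=9 silver=6
After 6 (consume 3 cobalt): cobalt=3 ivory=1 salt=9 silver=6
After 7 (consume 1 ivory): cobalt=3 salt=9 silver=6
After 8 (gather 6 quartz): cobalt=3 quartz=6 salt=9 silver=6
After 9 (gather 7 quartz): cobalt=3 quartz=13 salt=9 silver=6
After 10 (consume 13 quartz): cobalt=3 salt=9 silver=6
After 11 (consume 2 cobalt): cobalt=1 salt=9 silver=6
After 12 (gather 8 salt): cobalt=1 salt=17 silver=6
After 13 (consume 1 cobalt): salt=17 silver=6
After 14 (gather 10 ivory): ivory=10 salt=17 silver=6

Answer: ivory=10 salt=17 silver=6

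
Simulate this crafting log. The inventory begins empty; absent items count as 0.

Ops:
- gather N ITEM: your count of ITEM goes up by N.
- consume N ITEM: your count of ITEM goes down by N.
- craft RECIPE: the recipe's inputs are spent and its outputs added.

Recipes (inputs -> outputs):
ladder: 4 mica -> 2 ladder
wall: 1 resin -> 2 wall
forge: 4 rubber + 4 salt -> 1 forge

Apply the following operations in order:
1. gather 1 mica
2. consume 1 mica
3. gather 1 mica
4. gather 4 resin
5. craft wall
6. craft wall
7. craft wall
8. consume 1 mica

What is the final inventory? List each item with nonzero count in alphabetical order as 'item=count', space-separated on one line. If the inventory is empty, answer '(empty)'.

After 1 (gather 1 mica): mica=1
After 2 (consume 1 mica): (empty)
After 3 (gather 1 mica): mica=1
After 4 (gather 4 resin): mica=1 resin=4
After 5 (craft wall): mica=1 resin=3 wall=2
After 6 (craft wall): mica=1 resin=2 wall=4
After 7 (craft wall): mica=1 resin=1 wall=6
After 8 (consume 1 mica): resin=1 wall=6

Answer: resin=1 wall=6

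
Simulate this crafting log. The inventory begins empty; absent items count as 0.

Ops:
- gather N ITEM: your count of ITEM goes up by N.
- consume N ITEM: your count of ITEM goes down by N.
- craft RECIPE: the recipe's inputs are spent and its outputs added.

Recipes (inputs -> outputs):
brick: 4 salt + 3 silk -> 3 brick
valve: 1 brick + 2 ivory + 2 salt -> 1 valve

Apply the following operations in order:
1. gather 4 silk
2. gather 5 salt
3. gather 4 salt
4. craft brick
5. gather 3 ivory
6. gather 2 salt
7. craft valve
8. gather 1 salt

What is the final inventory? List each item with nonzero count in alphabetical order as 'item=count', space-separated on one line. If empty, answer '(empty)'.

Answer: brick=2 ivory=1 salt=6 silk=1 valve=1

Derivation:
After 1 (gather 4 silk): silk=4
After 2 (gather 5 salt): salt=5 silk=4
After 3 (gather 4 salt): salt=9 silk=4
After 4 (craft brick): brick=3 salt=5 silk=1
After 5 (gather 3 ivory): brick=3 ivory=3 salt=5 silk=1
After 6 (gather 2 salt): brick=3 ivory=3 salt=7 silk=1
After 7 (craft valve): brick=2 ivory=1 salt=5 silk=1 valve=1
After 8 (gather 1 salt): brick=2 ivory=1 salt=6 silk=1 valve=1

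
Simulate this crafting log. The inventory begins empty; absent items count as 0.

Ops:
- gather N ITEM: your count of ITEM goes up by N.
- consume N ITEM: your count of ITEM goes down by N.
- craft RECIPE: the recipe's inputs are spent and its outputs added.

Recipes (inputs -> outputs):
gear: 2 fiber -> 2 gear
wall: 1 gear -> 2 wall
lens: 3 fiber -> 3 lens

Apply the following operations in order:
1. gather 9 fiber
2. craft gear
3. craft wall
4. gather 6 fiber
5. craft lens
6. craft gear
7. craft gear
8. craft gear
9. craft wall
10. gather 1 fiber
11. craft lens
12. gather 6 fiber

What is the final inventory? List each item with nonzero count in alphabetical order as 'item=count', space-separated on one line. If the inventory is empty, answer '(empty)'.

Answer: fiber=8 gear=6 lens=6 wall=4

Derivation:
After 1 (gather 9 fiber): fiber=9
After 2 (craft gear): fiber=7 gear=2
After 3 (craft wall): fiber=7 gear=1 wall=2
After 4 (gather 6 fiber): fiber=13 gear=1 wall=2
After 5 (craft lens): fiber=10 gear=1 lens=3 wall=2
After 6 (craft gear): fiber=8 gear=3 lens=3 wall=2
After 7 (craft gear): fiber=6 gear=5 lens=3 wall=2
After 8 (craft gear): fiber=4 gear=7 lens=3 wall=2
After 9 (craft wall): fiber=4 gear=6 lens=3 wall=4
After 10 (gather 1 fiber): fiber=5 gear=6 lens=3 wall=4
After 11 (craft lens): fiber=2 gear=6 lens=6 wall=4
After 12 (gather 6 fiber): fiber=8 gear=6 lens=6 wall=4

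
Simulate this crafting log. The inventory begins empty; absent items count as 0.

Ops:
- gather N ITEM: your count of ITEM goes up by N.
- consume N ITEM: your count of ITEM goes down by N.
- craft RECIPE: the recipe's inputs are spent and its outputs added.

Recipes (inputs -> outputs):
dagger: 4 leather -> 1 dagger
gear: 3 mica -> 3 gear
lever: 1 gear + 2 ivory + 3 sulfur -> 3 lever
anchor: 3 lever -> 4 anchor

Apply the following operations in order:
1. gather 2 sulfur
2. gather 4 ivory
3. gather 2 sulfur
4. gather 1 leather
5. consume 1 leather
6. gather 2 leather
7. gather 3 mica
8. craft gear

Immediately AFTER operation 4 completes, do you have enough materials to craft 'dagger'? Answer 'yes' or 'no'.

Answer: no

Derivation:
After 1 (gather 2 sulfur): sulfur=2
After 2 (gather 4 ivory): ivory=4 sulfur=2
After 3 (gather 2 sulfur): ivory=4 sulfur=4
After 4 (gather 1 leather): ivory=4 leather=1 sulfur=4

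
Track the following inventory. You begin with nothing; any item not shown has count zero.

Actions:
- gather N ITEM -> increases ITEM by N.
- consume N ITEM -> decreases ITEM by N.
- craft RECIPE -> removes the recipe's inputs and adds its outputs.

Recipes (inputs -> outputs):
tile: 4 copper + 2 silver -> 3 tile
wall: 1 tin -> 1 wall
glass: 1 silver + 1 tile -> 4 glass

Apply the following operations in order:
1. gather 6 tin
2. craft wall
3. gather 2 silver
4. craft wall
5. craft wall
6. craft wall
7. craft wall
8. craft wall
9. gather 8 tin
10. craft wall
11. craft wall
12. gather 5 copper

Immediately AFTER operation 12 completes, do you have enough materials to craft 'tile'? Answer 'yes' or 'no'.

After 1 (gather 6 tin): tin=6
After 2 (craft wall): tin=5 wall=1
After 3 (gather 2 silver): silver=2 tin=5 wall=1
After 4 (craft wall): silver=2 tin=4 wall=2
After 5 (craft wall): silver=2 tin=3 wall=3
After 6 (craft wall): silver=2 tin=2 wall=4
After 7 (craft wall): silver=2 tin=1 wall=5
After 8 (craft wall): silver=2 wall=6
After 9 (gather 8 tin): silver=2 tin=8 wall=6
After 10 (craft wall): silver=2 tin=7 wall=7
After 11 (craft wall): silver=2 tin=6 wall=8
After 12 (gather 5 copper): copper=5 silver=2 tin=6 wall=8

Answer: yes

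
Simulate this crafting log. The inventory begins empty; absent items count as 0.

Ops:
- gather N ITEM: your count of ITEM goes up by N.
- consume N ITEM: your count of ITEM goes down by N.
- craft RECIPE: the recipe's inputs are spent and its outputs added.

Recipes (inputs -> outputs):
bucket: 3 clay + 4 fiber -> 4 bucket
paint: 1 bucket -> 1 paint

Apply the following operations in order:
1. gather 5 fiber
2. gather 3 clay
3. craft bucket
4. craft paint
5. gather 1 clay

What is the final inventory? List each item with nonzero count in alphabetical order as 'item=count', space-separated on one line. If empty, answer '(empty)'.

After 1 (gather 5 fiber): fiber=5
After 2 (gather 3 clay): clay=3 fiber=5
After 3 (craft bucket): bucket=4 fiber=1
After 4 (craft paint): bucket=3 fiber=1 paint=1
After 5 (gather 1 clay): bucket=3 clay=1 fiber=1 paint=1

Answer: bucket=3 clay=1 fiber=1 paint=1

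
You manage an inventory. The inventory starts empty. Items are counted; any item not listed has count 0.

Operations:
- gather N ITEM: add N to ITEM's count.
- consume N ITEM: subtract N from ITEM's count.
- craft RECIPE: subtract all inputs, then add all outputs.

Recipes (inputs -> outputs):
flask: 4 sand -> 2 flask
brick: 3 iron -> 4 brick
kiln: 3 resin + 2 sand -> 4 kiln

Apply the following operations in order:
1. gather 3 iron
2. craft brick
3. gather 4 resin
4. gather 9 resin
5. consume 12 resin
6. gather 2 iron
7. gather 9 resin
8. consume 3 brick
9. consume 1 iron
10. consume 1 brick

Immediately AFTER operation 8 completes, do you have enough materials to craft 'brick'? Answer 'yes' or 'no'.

Answer: no

Derivation:
After 1 (gather 3 iron): iron=3
After 2 (craft brick): brick=4
After 3 (gather 4 resin): brick=4 resin=4
After 4 (gather 9 resin): brick=4 resin=13
After 5 (consume 12 resin): brick=4 resin=1
After 6 (gather 2 iron): brick=4 iron=2 resin=1
After 7 (gather 9 resin): brick=4 iron=2 resin=10
After 8 (consume 3 brick): brick=1 iron=2 resin=10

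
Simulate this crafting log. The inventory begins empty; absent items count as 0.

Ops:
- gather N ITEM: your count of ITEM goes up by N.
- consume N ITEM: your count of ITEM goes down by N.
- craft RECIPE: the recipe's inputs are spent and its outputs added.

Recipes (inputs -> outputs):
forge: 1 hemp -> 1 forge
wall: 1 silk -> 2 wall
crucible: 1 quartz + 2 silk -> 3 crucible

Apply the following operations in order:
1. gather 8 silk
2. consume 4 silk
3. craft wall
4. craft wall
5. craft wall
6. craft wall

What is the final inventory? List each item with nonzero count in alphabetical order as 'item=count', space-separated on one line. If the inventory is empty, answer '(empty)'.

Answer: wall=8

Derivation:
After 1 (gather 8 silk): silk=8
After 2 (consume 4 silk): silk=4
After 3 (craft wall): silk=3 wall=2
After 4 (craft wall): silk=2 wall=4
After 5 (craft wall): silk=1 wall=6
After 6 (craft wall): wall=8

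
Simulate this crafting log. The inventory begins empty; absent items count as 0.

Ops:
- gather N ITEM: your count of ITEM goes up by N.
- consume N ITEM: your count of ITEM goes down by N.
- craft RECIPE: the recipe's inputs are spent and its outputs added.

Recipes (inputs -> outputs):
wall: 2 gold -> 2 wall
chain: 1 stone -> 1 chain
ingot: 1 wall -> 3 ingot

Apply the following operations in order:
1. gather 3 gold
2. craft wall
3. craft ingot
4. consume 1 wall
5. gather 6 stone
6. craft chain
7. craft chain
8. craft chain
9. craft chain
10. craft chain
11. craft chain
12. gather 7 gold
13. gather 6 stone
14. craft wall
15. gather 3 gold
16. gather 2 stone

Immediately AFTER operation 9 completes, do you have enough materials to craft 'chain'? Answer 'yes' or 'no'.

Answer: yes

Derivation:
After 1 (gather 3 gold): gold=3
After 2 (craft wall): gold=1 wall=2
After 3 (craft ingot): gold=1 ingot=3 wall=1
After 4 (consume 1 wall): gold=1 ingot=3
After 5 (gather 6 stone): gold=1 ingot=3 stone=6
After 6 (craft chain): chain=1 gold=1 ingot=3 stone=5
After 7 (craft chain): chain=2 gold=1 ingot=3 stone=4
After 8 (craft chain): chain=3 gold=1 ingot=3 stone=3
After 9 (craft chain): chain=4 gold=1 ingot=3 stone=2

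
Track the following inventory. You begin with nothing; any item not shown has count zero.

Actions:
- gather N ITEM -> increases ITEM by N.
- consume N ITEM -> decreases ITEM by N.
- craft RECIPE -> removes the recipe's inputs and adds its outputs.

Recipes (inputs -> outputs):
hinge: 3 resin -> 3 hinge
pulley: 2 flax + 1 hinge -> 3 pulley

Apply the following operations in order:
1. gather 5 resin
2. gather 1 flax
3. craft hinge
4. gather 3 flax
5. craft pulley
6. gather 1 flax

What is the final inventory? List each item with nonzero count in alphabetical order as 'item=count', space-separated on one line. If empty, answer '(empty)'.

After 1 (gather 5 resin): resin=5
After 2 (gather 1 flax): flax=1 resin=5
After 3 (craft hinge): flax=1 hinge=3 resin=2
After 4 (gather 3 flax): flax=4 hinge=3 resin=2
After 5 (craft pulley): flax=2 hinge=2 pulley=3 resin=2
After 6 (gather 1 flax): flax=3 hinge=2 pulley=3 resin=2

Answer: flax=3 hinge=2 pulley=3 resin=2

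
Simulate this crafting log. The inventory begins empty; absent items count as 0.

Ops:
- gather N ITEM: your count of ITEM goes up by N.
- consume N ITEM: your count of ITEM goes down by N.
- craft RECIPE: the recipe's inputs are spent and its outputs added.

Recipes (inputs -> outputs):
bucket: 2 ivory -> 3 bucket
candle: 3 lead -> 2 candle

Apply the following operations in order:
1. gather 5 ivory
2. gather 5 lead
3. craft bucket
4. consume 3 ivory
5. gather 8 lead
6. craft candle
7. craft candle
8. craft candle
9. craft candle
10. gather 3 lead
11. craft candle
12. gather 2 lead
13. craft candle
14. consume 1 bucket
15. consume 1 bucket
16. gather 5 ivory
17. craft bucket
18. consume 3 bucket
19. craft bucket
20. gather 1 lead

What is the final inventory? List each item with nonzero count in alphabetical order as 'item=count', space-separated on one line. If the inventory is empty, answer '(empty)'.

After 1 (gather 5 ivory): ivory=5
After 2 (gather 5 lead): ivory=5 lead=5
After 3 (craft bucket): bucket=3 ivory=3 lead=5
After 4 (consume 3 ivory): bucket=3 lead=5
After 5 (gather 8 lead): bucket=3 lead=13
After 6 (craft candle): bucket=3 candle=2 lead=10
After 7 (craft candle): bucket=3 candle=4 lead=7
After 8 (craft candle): bucket=3 candle=6 lead=4
After 9 (craft candle): bucket=3 candle=8 lead=1
After 10 (gather 3 lead): bucket=3 candle=8 lead=4
After 11 (craft candle): bucket=3 candle=10 lead=1
After 12 (gather 2 lead): bucket=3 candle=10 lead=3
After 13 (craft candle): bucket=3 candle=12
After 14 (consume 1 bucket): bucket=2 candle=12
After 15 (consume 1 bucket): bucket=1 candle=12
After 16 (gather 5 ivory): bucket=1 candle=12 ivory=5
After 17 (craft bucket): bucket=4 candle=12 ivory=3
After 18 (consume 3 bucket): bucket=1 candle=12 ivory=3
After 19 (craft bucket): bucket=4 candle=12 ivory=1
After 20 (gather 1 lead): bucket=4 candle=12 ivory=1 lead=1

Answer: bucket=4 candle=12 ivory=1 lead=1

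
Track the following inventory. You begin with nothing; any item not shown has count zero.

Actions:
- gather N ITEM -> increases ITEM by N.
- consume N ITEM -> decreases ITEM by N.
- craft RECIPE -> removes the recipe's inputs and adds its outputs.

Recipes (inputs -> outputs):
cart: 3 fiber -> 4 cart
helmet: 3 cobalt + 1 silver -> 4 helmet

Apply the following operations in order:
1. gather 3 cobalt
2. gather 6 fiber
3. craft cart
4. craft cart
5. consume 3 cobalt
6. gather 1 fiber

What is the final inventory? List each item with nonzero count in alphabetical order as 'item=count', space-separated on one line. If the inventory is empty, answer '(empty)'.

Answer: cart=8 fiber=1

Derivation:
After 1 (gather 3 cobalt): cobalt=3
After 2 (gather 6 fiber): cobalt=3 fiber=6
After 3 (craft cart): cart=4 cobalt=3 fiber=3
After 4 (craft cart): cart=8 cobalt=3
After 5 (consume 3 cobalt): cart=8
After 6 (gather 1 fiber): cart=8 fiber=1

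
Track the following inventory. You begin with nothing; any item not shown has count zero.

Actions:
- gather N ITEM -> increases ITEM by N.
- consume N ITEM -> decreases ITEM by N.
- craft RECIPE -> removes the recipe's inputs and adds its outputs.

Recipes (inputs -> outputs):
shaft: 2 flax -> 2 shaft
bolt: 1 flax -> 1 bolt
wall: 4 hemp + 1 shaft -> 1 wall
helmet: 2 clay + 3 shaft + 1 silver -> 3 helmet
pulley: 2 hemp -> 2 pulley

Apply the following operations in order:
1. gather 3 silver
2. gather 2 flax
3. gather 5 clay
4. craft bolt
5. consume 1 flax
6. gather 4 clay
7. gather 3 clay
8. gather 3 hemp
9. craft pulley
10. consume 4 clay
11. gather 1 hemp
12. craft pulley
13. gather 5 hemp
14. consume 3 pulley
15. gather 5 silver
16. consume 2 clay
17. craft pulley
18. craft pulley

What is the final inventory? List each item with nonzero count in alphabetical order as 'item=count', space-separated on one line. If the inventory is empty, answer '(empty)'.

After 1 (gather 3 silver): silver=3
After 2 (gather 2 flax): flax=2 silver=3
After 3 (gather 5 clay): clay=5 flax=2 silver=3
After 4 (craft bolt): bolt=1 clay=5 flax=1 silver=3
After 5 (consume 1 flax): bolt=1 clay=5 silver=3
After 6 (gather 4 clay): bolt=1 clay=9 silver=3
After 7 (gather 3 clay): bolt=1 clay=12 silver=3
After 8 (gather 3 hemp): bolt=1 clay=12 hemp=3 silver=3
After 9 (craft pulley): bolt=1 clay=12 hemp=1 pulley=2 silver=3
After 10 (consume 4 clay): bolt=1 clay=8 hemp=1 pulley=2 silver=3
After 11 (gather 1 hemp): bolt=1 clay=8 hemp=2 pulley=2 silver=3
After 12 (craft pulley): bolt=1 clay=8 pulley=4 silver=3
After 13 (gather 5 hemp): bolt=1 clay=8 hemp=5 pulley=4 silver=3
After 14 (consume 3 pulley): bolt=1 clay=8 hemp=5 pulley=1 silver=3
After 15 (gather 5 silver): bolt=1 clay=8 hemp=5 pulley=1 silver=8
After 16 (consume 2 clay): bolt=1 clay=6 hemp=5 pulley=1 silver=8
After 17 (craft pulley): bolt=1 clay=6 hemp=3 pulley=3 silver=8
After 18 (craft pulley): bolt=1 clay=6 hemp=1 pulley=5 silver=8

Answer: bolt=1 clay=6 hemp=1 pulley=5 silver=8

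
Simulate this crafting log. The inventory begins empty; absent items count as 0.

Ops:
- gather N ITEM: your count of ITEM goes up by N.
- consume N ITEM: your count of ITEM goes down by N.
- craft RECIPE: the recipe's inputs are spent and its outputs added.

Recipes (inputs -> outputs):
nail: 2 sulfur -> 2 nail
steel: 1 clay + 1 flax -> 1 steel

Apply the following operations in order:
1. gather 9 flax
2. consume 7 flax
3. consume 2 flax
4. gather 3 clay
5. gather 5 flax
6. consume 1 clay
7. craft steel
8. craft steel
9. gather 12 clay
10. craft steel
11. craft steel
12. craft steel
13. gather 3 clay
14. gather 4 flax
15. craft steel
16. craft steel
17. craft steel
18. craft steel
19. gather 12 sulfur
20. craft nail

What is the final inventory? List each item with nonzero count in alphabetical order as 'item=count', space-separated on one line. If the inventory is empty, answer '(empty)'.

After 1 (gather 9 flax): flax=9
After 2 (consume 7 flax): flax=2
After 3 (consume 2 flax): (empty)
After 4 (gather 3 clay): clay=3
After 5 (gather 5 flax): clay=3 flax=5
After 6 (consume 1 clay): clay=2 flax=5
After 7 (craft steel): clay=1 flax=4 steel=1
After 8 (craft steel): flax=3 steel=2
After 9 (gather 12 clay): clay=12 flax=3 steel=2
After 10 (craft steel): clay=11 flax=2 steel=3
After 11 (craft steel): clay=10 flax=1 steel=4
After 12 (craft steel): clay=9 steel=5
After 13 (gather 3 clay): clay=12 steel=5
After 14 (gather 4 flax): clay=12 flax=4 steel=5
After 15 (craft steel): clay=11 flax=3 steel=6
After 16 (craft steel): clay=10 flax=2 steel=7
After 17 (craft steel): clay=9 flax=1 steel=8
After 18 (craft steel): clay=8 steel=9
After 19 (gather 12 sulfur): clay=8 steel=9 sulfur=12
After 20 (craft nail): clay=8 nail=2 steel=9 sulfur=10

Answer: clay=8 nail=2 steel=9 sulfur=10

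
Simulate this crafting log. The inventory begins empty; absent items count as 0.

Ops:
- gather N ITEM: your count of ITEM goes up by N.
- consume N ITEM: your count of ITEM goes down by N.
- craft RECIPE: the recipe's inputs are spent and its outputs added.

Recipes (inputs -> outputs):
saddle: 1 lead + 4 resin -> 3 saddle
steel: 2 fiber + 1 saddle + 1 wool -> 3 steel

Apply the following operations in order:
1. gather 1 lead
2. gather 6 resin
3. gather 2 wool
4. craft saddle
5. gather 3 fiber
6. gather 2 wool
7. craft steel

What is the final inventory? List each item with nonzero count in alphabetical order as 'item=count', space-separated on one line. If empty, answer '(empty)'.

After 1 (gather 1 lead): lead=1
After 2 (gather 6 resin): lead=1 resin=6
After 3 (gather 2 wool): lead=1 resin=6 wool=2
After 4 (craft saddle): resin=2 saddle=3 wool=2
After 5 (gather 3 fiber): fiber=3 resin=2 saddle=3 wool=2
After 6 (gather 2 wool): fiber=3 resin=2 saddle=3 wool=4
After 7 (craft steel): fiber=1 resin=2 saddle=2 steel=3 wool=3

Answer: fiber=1 resin=2 saddle=2 steel=3 wool=3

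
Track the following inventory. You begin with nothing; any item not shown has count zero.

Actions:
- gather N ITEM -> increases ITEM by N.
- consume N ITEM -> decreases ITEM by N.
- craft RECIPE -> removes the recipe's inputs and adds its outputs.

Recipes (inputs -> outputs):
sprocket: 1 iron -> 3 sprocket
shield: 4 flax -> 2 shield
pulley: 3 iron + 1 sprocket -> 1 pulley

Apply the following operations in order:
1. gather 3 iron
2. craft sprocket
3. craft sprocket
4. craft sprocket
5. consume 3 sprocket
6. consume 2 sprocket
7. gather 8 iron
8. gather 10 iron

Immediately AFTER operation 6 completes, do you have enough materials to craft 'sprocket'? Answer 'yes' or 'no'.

Answer: no

Derivation:
After 1 (gather 3 iron): iron=3
After 2 (craft sprocket): iron=2 sprocket=3
After 3 (craft sprocket): iron=1 sprocket=6
After 4 (craft sprocket): sprocket=9
After 5 (consume 3 sprocket): sprocket=6
After 6 (consume 2 sprocket): sprocket=4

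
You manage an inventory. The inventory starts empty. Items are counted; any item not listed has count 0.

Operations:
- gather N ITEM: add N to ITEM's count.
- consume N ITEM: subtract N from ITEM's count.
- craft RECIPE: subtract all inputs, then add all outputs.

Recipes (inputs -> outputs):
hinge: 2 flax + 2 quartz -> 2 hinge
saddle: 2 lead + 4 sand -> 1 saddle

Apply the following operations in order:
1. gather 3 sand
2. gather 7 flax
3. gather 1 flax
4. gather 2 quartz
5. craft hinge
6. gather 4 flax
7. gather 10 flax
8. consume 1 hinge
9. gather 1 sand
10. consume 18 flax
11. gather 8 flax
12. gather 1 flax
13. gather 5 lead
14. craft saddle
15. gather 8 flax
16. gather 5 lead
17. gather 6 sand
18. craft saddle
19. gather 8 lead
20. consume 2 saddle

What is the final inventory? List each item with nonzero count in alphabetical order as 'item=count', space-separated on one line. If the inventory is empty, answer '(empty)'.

Answer: flax=19 hinge=1 lead=14 sand=2

Derivation:
After 1 (gather 3 sand): sand=3
After 2 (gather 7 flax): flax=7 sand=3
After 3 (gather 1 flax): flax=8 sand=3
After 4 (gather 2 quartz): flax=8 quartz=2 sand=3
After 5 (craft hinge): flax=6 hinge=2 sand=3
After 6 (gather 4 flax): flax=10 hinge=2 sand=3
After 7 (gather 10 flax): flax=20 hinge=2 sand=3
After 8 (consume 1 hinge): flax=20 hinge=1 sand=3
After 9 (gather 1 sand): flax=20 hinge=1 sand=4
After 10 (consume 18 flax): flax=2 hinge=1 sand=4
After 11 (gather 8 flax): flax=10 hinge=1 sand=4
After 12 (gather 1 flax): flax=11 hinge=1 sand=4
After 13 (gather 5 lead): flax=11 hinge=1 lead=5 sand=4
After 14 (craft saddle): flax=11 hinge=1 lead=3 saddle=1
After 15 (gather 8 flax): flax=19 hinge=1 lead=3 saddle=1
After 16 (gather 5 lead): flax=19 hinge=1 lead=8 saddle=1
After 17 (gather 6 sand): flax=19 hinge=1 lead=8 saddle=1 sand=6
After 18 (craft saddle): flax=19 hinge=1 lead=6 saddle=2 sand=2
After 19 (gather 8 lead): flax=19 hinge=1 lead=14 saddle=2 sand=2
After 20 (consume 2 saddle): flax=19 hinge=1 lead=14 sand=2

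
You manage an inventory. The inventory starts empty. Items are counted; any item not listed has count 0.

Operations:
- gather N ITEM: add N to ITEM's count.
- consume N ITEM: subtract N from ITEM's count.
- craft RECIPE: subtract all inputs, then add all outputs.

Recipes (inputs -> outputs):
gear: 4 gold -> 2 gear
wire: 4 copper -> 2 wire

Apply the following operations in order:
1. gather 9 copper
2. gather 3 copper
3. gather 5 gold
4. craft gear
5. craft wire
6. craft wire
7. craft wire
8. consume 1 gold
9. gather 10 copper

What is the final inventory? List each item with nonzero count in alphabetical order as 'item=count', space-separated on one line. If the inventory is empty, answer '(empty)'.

Answer: copper=10 gear=2 wire=6

Derivation:
After 1 (gather 9 copper): copper=9
After 2 (gather 3 copper): copper=12
After 3 (gather 5 gold): copper=12 gold=5
After 4 (craft gear): copper=12 gear=2 gold=1
After 5 (craft wire): copper=8 gear=2 gold=1 wire=2
After 6 (craft wire): copper=4 gear=2 gold=1 wire=4
After 7 (craft wire): gear=2 gold=1 wire=6
After 8 (consume 1 gold): gear=2 wire=6
After 9 (gather 10 copper): copper=10 gear=2 wire=6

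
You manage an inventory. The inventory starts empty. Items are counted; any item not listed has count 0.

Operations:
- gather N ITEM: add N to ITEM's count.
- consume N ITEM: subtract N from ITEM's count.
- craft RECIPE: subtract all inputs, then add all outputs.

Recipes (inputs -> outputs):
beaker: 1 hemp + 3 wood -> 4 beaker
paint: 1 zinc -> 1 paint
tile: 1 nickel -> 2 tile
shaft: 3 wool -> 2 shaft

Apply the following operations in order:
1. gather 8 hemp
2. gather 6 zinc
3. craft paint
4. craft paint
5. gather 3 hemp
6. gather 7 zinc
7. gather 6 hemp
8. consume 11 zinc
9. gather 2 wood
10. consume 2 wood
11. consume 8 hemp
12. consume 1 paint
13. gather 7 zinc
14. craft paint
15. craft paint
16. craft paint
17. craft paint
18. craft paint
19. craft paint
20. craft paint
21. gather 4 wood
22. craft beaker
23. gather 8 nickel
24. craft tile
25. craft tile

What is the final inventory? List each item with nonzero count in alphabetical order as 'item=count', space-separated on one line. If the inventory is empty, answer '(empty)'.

Answer: beaker=4 hemp=8 nickel=6 paint=8 tile=4 wood=1

Derivation:
After 1 (gather 8 hemp): hemp=8
After 2 (gather 6 zinc): hemp=8 zinc=6
After 3 (craft paint): hemp=8 paint=1 zinc=5
After 4 (craft paint): hemp=8 paint=2 zinc=4
After 5 (gather 3 hemp): hemp=11 paint=2 zinc=4
After 6 (gather 7 zinc): hemp=11 paint=2 zinc=11
After 7 (gather 6 hemp): hemp=17 paint=2 zinc=11
After 8 (consume 11 zinc): hemp=17 paint=2
After 9 (gather 2 wood): hemp=17 paint=2 wood=2
After 10 (consume 2 wood): hemp=17 paint=2
After 11 (consume 8 hemp): hemp=9 paint=2
After 12 (consume 1 paint): hemp=9 paint=1
After 13 (gather 7 zinc): hemp=9 paint=1 zinc=7
After 14 (craft paint): hemp=9 paint=2 zinc=6
After 15 (craft paint): hemp=9 paint=3 zinc=5
After 16 (craft paint): hemp=9 paint=4 zinc=4
After 17 (craft paint): hemp=9 paint=5 zinc=3
After 18 (craft paint): hemp=9 paint=6 zinc=2
After 19 (craft paint): hemp=9 paint=7 zinc=1
After 20 (craft paint): hemp=9 paint=8
After 21 (gather 4 wood): hemp=9 paint=8 wood=4
After 22 (craft beaker): beaker=4 hemp=8 paint=8 wood=1
After 23 (gather 8 nickel): beaker=4 hemp=8 nickel=8 paint=8 wood=1
After 24 (craft tile): beaker=4 hemp=8 nickel=7 paint=8 tile=2 wood=1
After 25 (craft tile): beaker=4 hemp=8 nickel=6 paint=8 tile=4 wood=1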